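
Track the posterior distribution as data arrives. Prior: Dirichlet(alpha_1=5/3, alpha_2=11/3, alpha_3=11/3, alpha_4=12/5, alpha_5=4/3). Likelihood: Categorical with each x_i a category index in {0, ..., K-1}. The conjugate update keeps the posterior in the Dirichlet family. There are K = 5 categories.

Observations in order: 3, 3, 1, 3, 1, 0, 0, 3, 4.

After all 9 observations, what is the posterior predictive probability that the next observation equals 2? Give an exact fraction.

obs 1: x=3 → posterior Dirichlet(5/3, 11/3, 11/3, 17/5, 4/3)
obs 2: x=3 → posterior Dirichlet(5/3, 11/3, 11/3, 22/5, 4/3)
obs 3: x=1 → posterior Dirichlet(5/3, 14/3, 11/3, 22/5, 4/3)
obs 4: x=3 → posterior Dirichlet(5/3, 14/3, 11/3, 27/5, 4/3)
obs 5: x=1 → posterior Dirichlet(5/3, 17/3, 11/3, 27/5, 4/3)
obs 6: x=0 → posterior Dirichlet(8/3, 17/3, 11/3, 27/5, 4/3)
obs 7: x=0 → posterior Dirichlet(11/3, 17/3, 11/3, 27/5, 4/3)
obs 8: x=3 → posterior Dirichlet(11/3, 17/3, 11/3, 32/5, 4/3)
obs 9: x=4 → posterior Dirichlet(11/3, 17/3, 11/3, 32/5, 7/3)

55/326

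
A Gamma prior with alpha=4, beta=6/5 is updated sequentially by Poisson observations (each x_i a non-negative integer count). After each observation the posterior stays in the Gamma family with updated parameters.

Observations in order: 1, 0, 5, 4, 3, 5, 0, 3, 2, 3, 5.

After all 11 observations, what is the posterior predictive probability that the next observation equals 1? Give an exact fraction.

obs 1: x=1 → posterior Gamma(5, 11/5)
obs 2: x=0 → posterior Gamma(5, 16/5)
obs 3: x=5 → posterior Gamma(10, 21/5)
obs 4: x=4 → posterior Gamma(14, 26/5)
obs 5: x=3 → posterior Gamma(17, 31/5)
obs 6: x=5 → posterior Gamma(22, 36/5)
obs 7: x=0 → posterior Gamma(22, 41/5)
obs 8: x=3 → posterior Gamma(25, 46/5)
obs 9: x=2 → posterior Gamma(27, 51/5)
obs 10: x=3 → posterior Gamma(30, 56/5)
obs 11: x=5 → posterior Gamma(35, 61/5)

53651550093634428347331809861277208745329068008782111050816217675/318846518676056888589159943544822054272102701514840295289667977216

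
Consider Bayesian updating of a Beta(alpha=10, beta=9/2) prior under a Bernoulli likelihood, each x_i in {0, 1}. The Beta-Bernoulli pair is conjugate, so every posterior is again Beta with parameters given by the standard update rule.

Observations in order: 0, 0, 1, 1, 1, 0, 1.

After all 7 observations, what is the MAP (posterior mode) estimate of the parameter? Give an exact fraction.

2/3

obs 1: x=0 → posterior Beta(10, 11/2)
obs 2: x=0 → posterior Beta(10, 13/2)
obs 3: x=1 → posterior Beta(11, 13/2)
obs 4: x=1 → posterior Beta(12, 13/2)
obs 5: x=1 → posterior Beta(13, 13/2)
obs 6: x=0 → posterior Beta(13, 15/2)
obs 7: x=1 → posterior Beta(14, 15/2)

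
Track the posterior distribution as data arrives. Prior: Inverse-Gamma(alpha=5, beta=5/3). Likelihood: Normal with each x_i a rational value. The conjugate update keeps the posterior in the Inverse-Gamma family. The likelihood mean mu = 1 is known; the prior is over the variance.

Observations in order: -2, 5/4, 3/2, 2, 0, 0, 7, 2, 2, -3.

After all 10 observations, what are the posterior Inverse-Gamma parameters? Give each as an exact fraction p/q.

alpha=10, beta=3343/96

obs 1: x=-2 → posterior Inverse-Gamma(11/2, 37/6)
obs 2: x=5/4 → posterior Inverse-Gamma(6, 595/96)
obs 3: x=3/2 → posterior Inverse-Gamma(13/2, 607/96)
obs 4: x=2 → posterior Inverse-Gamma(7, 655/96)
obs 5: x=0 → posterior Inverse-Gamma(15/2, 703/96)
obs 6: x=0 → posterior Inverse-Gamma(8, 751/96)
obs 7: x=7 → posterior Inverse-Gamma(17/2, 2479/96)
obs 8: x=2 → posterior Inverse-Gamma(9, 2527/96)
obs 9: x=2 → posterior Inverse-Gamma(19/2, 2575/96)
obs 10: x=-3 → posterior Inverse-Gamma(10, 3343/96)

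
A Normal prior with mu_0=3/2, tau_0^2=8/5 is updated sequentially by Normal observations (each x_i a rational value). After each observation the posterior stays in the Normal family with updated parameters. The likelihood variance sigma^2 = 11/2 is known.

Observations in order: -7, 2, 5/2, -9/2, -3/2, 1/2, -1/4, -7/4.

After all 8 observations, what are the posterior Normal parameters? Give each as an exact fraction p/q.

obs 1: x=-7 → posterior Normal(-59/142, 88/71)
obs 2: x=2 → posterior Normal(5/174, 88/87)
obs 3: x=5/2 → posterior Normal(85/206, 88/103)
obs 4: x=-9/2 → posterior Normal(-59/238, 88/119)
obs 5: x=-3/2 → posterior Normal(-107/270, 88/135)
obs 6: x=1/2 → posterior Normal(-91/302, 88/151)
obs 7: x=-1/4 → posterior Normal(-99/334, 88/167)
obs 8: x=-7/4 → posterior Normal(-155/366, 88/183)

mu_0=-155/366, tau_0^2=88/183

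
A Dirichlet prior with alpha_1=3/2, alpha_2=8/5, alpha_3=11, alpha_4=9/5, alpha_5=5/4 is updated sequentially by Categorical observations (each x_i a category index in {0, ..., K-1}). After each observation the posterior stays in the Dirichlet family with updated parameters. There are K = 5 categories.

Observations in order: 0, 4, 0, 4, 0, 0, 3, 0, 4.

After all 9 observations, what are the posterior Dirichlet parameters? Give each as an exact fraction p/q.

obs 1: x=0 → posterior Dirichlet(5/2, 8/5, 11, 9/5, 5/4)
obs 2: x=4 → posterior Dirichlet(5/2, 8/5, 11, 9/5, 9/4)
obs 3: x=0 → posterior Dirichlet(7/2, 8/5, 11, 9/5, 9/4)
obs 4: x=4 → posterior Dirichlet(7/2, 8/5, 11, 9/5, 13/4)
obs 5: x=0 → posterior Dirichlet(9/2, 8/5, 11, 9/5, 13/4)
obs 6: x=0 → posterior Dirichlet(11/2, 8/5, 11, 9/5, 13/4)
obs 7: x=3 → posterior Dirichlet(11/2, 8/5, 11, 14/5, 13/4)
obs 8: x=0 → posterior Dirichlet(13/2, 8/5, 11, 14/5, 13/4)
obs 9: x=4 → posterior Dirichlet(13/2, 8/5, 11, 14/5, 17/4)

alpha_1=13/2, alpha_2=8/5, alpha_3=11, alpha_4=14/5, alpha_5=17/4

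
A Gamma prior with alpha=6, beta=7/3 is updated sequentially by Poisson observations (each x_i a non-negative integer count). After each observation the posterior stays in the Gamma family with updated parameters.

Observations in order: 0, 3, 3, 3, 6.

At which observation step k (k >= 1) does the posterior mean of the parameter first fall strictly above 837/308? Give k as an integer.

k = 5

obs 1: x=0 → posterior Gamma(6, 10/3)
obs 2: x=3 → posterior Gamma(9, 13/3)
obs 3: x=3 → posterior Gamma(12, 16/3)
obs 4: x=3 → posterior Gamma(15, 19/3)
obs 5: x=6 → posterior Gamma(21, 22/3)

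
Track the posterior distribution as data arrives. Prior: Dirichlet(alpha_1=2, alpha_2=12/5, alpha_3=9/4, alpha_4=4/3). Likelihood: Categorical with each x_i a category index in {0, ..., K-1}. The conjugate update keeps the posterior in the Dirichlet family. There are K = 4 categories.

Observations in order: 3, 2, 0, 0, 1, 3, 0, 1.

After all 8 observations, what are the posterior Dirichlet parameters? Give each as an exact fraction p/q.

alpha_1=5, alpha_2=22/5, alpha_3=13/4, alpha_4=10/3

obs 1: x=3 → posterior Dirichlet(2, 12/5, 9/4, 7/3)
obs 2: x=2 → posterior Dirichlet(2, 12/5, 13/4, 7/3)
obs 3: x=0 → posterior Dirichlet(3, 12/5, 13/4, 7/3)
obs 4: x=0 → posterior Dirichlet(4, 12/5, 13/4, 7/3)
obs 5: x=1 → posterior Dirichlet(4, 17/5, 13/4, 7/3)
obs 6: x=3 → posterior Dirichlet(4, 17/5, 13/4, 10/3)
obs 7: x=0 → posterior Dirichlet(5, 17/5, 13/4, 10/3)
obs 8: x=1 → posterior Dirichlet(5, 22/5, 13/4, 10/3)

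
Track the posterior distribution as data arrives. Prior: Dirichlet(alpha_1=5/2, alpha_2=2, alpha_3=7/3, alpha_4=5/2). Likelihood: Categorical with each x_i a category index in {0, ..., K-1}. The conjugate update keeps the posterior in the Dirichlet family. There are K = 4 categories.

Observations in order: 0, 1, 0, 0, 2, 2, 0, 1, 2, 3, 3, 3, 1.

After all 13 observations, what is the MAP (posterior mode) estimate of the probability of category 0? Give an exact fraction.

3/10

obs 1: x=0 → posterior Dirichlet(7/2, 2, 7/3, 5/2)
obs 2: x=1 → posterior Dirichlet(7/2, 3, 7/3, 5/2)
obs 3: x=0 → posterior Dirichlet(9/2, 3, 7/3, 5/2)
obs 4: x=0 → posterior Dirichlet(11/2, 3, 7/3, 5/2)
obs 5: x=2 → posterior Dirichlet(11/2, 3, 10/3, 5/2)
obs 6: x=2 → posterior Dirichlet(11/2, 3, 13/3, 5/2)
obs 7: x=0 → posterior Dirichlet(13/2, 3, 13/3, 5/2)
obs 8: x=1 → posterior Dirichlet(13/2, 4, 13/3, 5/2)
obs 9: x=2 → posterior Dirichlet(13/2, 4, 16/3, 5/2)
obs 10: x=3 → posterior Dirichlet(13/2, 4, 16/3, 7/2)
obs 11: x=3 → posterior Dirichlet(13/2, 4, 16/3, 9/2)
obs 12: x=3 → posterior Dirichlet(13/2, 4, 16/3, 11/2)
obs 13: x=1 → posterior Dirichlet(13/2, 5, 16/3, 11/2)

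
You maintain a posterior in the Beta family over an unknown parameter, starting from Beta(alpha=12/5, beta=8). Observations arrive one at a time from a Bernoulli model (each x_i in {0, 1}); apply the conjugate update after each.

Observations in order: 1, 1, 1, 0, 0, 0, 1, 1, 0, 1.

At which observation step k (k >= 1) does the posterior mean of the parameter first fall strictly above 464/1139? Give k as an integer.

obs 1: x=1 → posterior Beta(17/5, 8)
obs 2: x=1 → posterior Beta(22/5, 8)
obs 3: x=1 → posterior Beta(27/5, 8)
obs 4: x=0 → posterior Beta(27/5, 9)
obs 5: x=0 → posterior Beta(27/5, 10)
obs 6: x=0 → posterior Beta(27/5, 11)
obs 7: x=1 → posterior Beta(32/5, 11)
obs 8: x=1 → posterior Beta(37/5, 11)
obs 9: x=0 → posterior Beta(37/5, 12)
obs 10: x=1 → posterior Beta(42/5, 12)

k = 10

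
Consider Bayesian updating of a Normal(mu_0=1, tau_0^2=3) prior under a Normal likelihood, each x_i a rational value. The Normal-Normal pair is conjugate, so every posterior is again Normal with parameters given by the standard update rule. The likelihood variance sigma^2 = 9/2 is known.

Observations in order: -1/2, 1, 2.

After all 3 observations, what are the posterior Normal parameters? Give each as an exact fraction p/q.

mu_0=8/9, tau_0^2=1

obs 1: x=-1/2 → posterior Normal(2/5, 9/5)
obs 2: x=1 → posterior Normal(4/7, 9/7)
obs 3: x=2 → posterior Normal(8/9, 1)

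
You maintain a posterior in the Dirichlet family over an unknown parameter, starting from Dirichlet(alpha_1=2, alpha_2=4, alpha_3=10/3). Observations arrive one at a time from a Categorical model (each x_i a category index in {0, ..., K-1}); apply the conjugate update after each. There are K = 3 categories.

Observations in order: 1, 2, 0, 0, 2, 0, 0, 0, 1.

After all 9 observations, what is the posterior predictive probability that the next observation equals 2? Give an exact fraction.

obs 1: x=1 → posterior Dirichlet(2, 5, 10/3)
obs 2: x=2 → posterior Dirichlet(2, 5, 13/3)
obs 3: x=0 → posterior Dirichlet(3, 5, 13/3)
obs 4: x=0 → posterior Dirichlet(4, 5, 13/3)
obs 5: x=2 → posterior Dirichlet(4, 5, 16/3)
obs 6: x=0 → posterior Dirichlet(5, 5, 16/3)
obs 7: x=0 → posterior Dirichlet(6, 5, 16/3)
obs 8: x=0 → posterior Dirichlet(7, 5, 16/3)
obs 9: x=1 → posterior Dirichlet(7, 6, 16/3)

16/55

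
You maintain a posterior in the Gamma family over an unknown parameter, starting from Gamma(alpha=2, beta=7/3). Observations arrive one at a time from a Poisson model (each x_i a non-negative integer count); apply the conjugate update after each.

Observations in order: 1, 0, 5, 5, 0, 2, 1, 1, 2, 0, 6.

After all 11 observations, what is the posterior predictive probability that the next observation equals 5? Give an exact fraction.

324906171552142825881600000000000000000000000000/10093776109231555797740541116805209814919811290249

obs 1: x=1 → posterior Gamma(3, 10/3)
obs 2: x=0 → posterior Gamma(3, 13/3)
obs 3: x=5 → posterior Gamma(8, 16/3)
obs 4: x=5 → posterior Gamma(13, 19/3)
obs 5: x=0 → posterior Gamma(13, 22/3)
obs 6: x=2 → posterior Gamma(15, 25/3)
obs 7: x=1 → posterior Gamma(16, 28/3)
obs 8: x=1 → posterior Gamma(17, 31/3)
obs 9: x=2 → posterior Gamma(19, 34/3)
obs 10: x=0 → posterior Gamma(19, 37/3)
obs 11: x=6 → posterior Gamma(25, 40/3)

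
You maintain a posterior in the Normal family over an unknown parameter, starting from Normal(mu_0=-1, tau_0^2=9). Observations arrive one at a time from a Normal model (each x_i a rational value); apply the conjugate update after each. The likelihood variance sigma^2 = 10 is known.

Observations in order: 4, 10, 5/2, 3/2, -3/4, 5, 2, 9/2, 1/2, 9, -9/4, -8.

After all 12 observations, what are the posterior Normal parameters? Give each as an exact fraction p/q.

mu_0=121/59, tau_0^2=45/59

obs 1: x=4 → posterior Normal(26/19, 90/19)
obs 2: x=10 → posterior Normal(29/7, 45/14)
obs 3: x=5/2 → posterior Normal(277/74, 90/37)
obs 4: x=3/2 → posterior Normal(76/23, 45/23)
obs 5: x=-3/4 → posterior Normal(581/220, 18/11)
obs 6: x=5 → posterior Normal(761/256, 45/32)
obs 7: x=2 → posterior Normal(833/292, 90/73)
obs 8: x=9/2 → posterior Normal(995/328, 45/41)
obs 9: x=1/2 → posterior Normal(1013/364, 90/91)
obs 10: x=9 → posterior Normal(1337/400, 9/10)
obs 11: x=-9/4 → posterior Normal(314/109, 90/109)
obs 12: x=-8 → posterior Normal(121/59, 45/59)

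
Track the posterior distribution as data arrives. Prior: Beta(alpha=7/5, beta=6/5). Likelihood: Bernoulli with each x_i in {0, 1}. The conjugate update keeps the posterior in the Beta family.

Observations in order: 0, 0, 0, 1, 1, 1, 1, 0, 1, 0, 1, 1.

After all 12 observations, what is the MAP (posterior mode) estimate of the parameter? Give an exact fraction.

obs 1: x=0 → posterior Beta(7/5, 11/5)
obs 2: x=0 → posterior Beta(7/5, 16/5)
obs 3: x=0 → posterior Beta(7/5, 21/5)
obs 4: x=1 → posterior Beta(12/5, 21/5)
obs 5: x=1 → posterior Beta(17/5, 21/5)
obs 6: x=1 → posterior Beta(22/5, 21/5)
obs 7: x=1 → posterior Beta(27/5, 21/5)
obs 8: x=0 → posterior Beta(27/5, 26/5)
obs 9: x=1 → posterior Beta(32/5, 26/5)
obs 10: x=0 → posterior Beta(32/5, 31/5)
obs 11: x=1 → posterior Beta(37/5, 31/5)
obs 12: x=1 → posterior Beta(42/5, 31/5)

37/63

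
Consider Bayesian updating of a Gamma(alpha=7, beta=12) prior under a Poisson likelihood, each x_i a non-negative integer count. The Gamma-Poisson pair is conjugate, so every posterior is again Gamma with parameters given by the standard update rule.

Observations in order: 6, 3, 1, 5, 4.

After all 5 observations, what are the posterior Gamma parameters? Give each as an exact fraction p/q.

alpha=26, beta=17

obs 1: x=6 → posterior Gamma(13, 13)
obs 2: x=3 → posterior Gamma(16, 14)
obs 3: x=1 → posterior Gamma(17, 15)
obs 4: x=5 → posterior Gamma(22, 16)
obs 5: x=4 → posterior Gamma(26, 17)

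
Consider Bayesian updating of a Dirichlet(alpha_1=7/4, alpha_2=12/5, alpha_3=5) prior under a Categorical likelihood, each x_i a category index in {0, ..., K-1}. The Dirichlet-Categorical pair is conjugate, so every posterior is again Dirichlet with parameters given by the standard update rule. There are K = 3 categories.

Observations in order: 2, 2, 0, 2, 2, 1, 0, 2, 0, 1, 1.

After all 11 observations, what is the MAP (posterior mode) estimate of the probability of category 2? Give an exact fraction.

obs 1: x=2 → posterior Dirichlet(7/4, 12/5, 6)
obs 2: x=2 → posterior Dirichlet(7/4, 12/5, 7)
obs 3: x=0 → posterior Dirichlet(11/4, 12/5, 7)
obs 4: x=2 → posterior Dirichlet(11/4, 12/5, 8)
obs 5: x=2 → posterior Dirichlet(11/4, 12/5, 9)
obs 6: x=1 → posterior Dirichlet(11/4, 17/5, 9)
obs 7: x=0 → posterior Dirichlet(15/4, 17/5, 9)
obs 8: x=2 → posterior Dirichlet(15/4, 17/5, 10)
obs 9: x=0 → posterior Dirichlet(19/4, 17/5, 10)
obs 10: x=1 → posterior Dirichlet(19/4, 22/5, 10)
obs 11: x=1 → posterior Dirichlet(19/4, 27/5, 10)

180/343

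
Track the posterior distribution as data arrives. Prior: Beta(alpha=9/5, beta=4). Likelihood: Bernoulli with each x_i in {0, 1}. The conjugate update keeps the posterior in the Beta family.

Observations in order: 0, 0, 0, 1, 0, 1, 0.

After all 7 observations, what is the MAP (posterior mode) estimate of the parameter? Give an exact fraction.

7/27

obs 1: x=0 → posterior Beta(9/5, 5)
obs 2: x=0 → posterior Beta(9/5, 6)
obs 3: x=0 → posterior Beta(9/5, 7)
obs 4: x=1 → posterior Beta(14/5, 7)
obs 5: x=0 → posterior Beta(14/5, 8)
obs 6: x=1 → posterior Beta(19/5, 8)
obs 7: x=0 → posterior Beta(19/5, 9)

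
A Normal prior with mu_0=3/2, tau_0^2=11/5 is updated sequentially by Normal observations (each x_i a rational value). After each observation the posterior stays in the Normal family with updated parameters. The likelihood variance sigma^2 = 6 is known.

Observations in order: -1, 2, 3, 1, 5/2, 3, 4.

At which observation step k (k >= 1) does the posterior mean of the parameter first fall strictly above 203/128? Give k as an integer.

k = 6

obs 1: x=-1 → posterior Normal(34/41, 66/41)
obs 2: x=2 → posterior Normal(14/13, 33/26)
obs 3: x=3 → posterior Normal(89/63, 22/21)
obs 4: x=1 → posterior Normal(50/37, 33/37)
obs 5: x=5/2 → posterior Normal(3/2, 66/85)
obs 6: x=3 → posterior Normal(107/64, 11/16)
obs 7: x=4 → posterior Normal(409/214, 66/107)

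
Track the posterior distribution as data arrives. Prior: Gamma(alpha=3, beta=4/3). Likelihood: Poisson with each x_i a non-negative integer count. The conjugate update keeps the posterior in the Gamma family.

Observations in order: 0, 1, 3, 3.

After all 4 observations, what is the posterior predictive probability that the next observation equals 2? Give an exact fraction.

obs 1: x=0 → posterior Gamma(3, 7/3)
obs 2: x=1 → posterior Gamma(4, 10/3)
obs 3: x=3 → posterior Gamma(7, 13/3)
obs 4: x=3 → posterior Gamma(10, 16/3)

544258255749120/2213314919066161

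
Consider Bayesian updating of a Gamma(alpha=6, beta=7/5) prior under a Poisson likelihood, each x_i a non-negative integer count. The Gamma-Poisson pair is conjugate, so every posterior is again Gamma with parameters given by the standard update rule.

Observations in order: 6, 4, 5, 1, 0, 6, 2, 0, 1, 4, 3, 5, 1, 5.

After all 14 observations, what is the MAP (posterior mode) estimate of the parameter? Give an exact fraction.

240/77

obs 1: x=6 → posterior Gamma(12, 12/5)
obs 2: x=4 → posterior Gamma(16, 17/5)
obs 3: x=5 → posterior Gamma(21, 22/5)
obs 4: x=1 → posterior Gamma(22, 27/5)
obs 5: x=0 → posterior Gamma(22, 32/5)
obs 6: x=6 → posterior Gamma(28, 37/5)
obs 7: x=2 → posterior Gamma(30, 42/5)
obs 8: x=0 → posterior Gamma(30, 47/5)
obs 9: x=1 → posterior Gamma(31, 52/5)
obs 10: x=4 → posterior Gamma(35, 57/5)
obs 11: x=3 → posterior Gamma(38, 62/5)
obs 12: x=5 → posterior Gamma(43, 67/5)
obs 13: x=1 → posterior Gamma(44, 72/5)
obs 14: x=5 → posterior Gamma(49, 77/5)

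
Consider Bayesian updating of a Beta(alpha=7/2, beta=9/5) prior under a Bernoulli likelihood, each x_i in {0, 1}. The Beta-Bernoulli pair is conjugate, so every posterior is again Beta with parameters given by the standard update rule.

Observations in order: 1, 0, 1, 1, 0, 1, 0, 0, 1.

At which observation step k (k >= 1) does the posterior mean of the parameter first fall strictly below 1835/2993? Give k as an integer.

k = 7

obs 1: x=1 → posterior Beta(9/2, 9/5)
obs 2: x=0 → posterior Beta(9/2, 14/5)
obs 3: x=1 → posterior Beta(11/2, 14/5)
obs 4: x=1 → posterior Beta(13/2, 14/5)
obs 5: x=0 → posterior Beta(13/2, 19/5)
obs 6: x=1 → posterior Beta(15/2, 19/5)
obs 7: x=0 → posterior Beta(15/2, 24/5)
obs 8: x=0 → posterior Beta(15/2, 29/5)
obs 9: x=1 → posterior Beta(17/2, 29/5)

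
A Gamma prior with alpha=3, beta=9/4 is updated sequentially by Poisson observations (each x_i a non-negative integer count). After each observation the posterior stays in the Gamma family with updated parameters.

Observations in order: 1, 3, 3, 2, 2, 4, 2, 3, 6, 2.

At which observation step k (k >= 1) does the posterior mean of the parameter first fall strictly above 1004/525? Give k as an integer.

obs 1: x=1 → posterior Gamma(4, 13/4)
obs 2: x=3 → posterior Gamma(7, 17/4)
obs 3: x=3 → posterior Gamma(10, 21/4)
obs 4: x=2 → posterior Gamma(12, 25/4)
obs 5: x=2 → posterior Gamma(14, 29/4)
obs 6: x=4 → posterior Gamma(18, 33/4)
obs 7: x=2 → posterior Gamma(20, 37/4)
obs 8: x=3 → posterior Gamma(23, 41/4)
obs 9: x=6 → posterior Gamma(29, 45/4)
obs 10: x=2 → posterior Gamma(31, 49/4)

k = 4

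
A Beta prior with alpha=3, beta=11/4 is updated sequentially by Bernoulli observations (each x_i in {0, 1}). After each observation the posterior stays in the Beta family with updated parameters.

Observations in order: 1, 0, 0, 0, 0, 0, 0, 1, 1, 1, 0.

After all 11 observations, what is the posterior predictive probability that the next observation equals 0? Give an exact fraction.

39/67

obs 1: x=1 → posterior Beta(4, 11/4)
obs 2: x=0 → posterior Beta(4, 15/4)
obs 3: x=0 → posterior Beta(4, 19/4)
obs 4: x=0 → posterior Beta(4, 23/4)
obs 5: x=0 → posterior Beta(4, 27/4)
obs 6: x=0 → posterior Beta(4, 31/4)
obs 7: x=0 → posterior Beta(4, 35/4)
obs 8: x=1 → posterior Beta(5, 35/4)
obs 9: x=1 → posterior Beta(6, 35/4)
obs 10: x=1 → posterior Beta(7, 35/4)
obs 11: x=0 → posterior Beta(7, 39/4)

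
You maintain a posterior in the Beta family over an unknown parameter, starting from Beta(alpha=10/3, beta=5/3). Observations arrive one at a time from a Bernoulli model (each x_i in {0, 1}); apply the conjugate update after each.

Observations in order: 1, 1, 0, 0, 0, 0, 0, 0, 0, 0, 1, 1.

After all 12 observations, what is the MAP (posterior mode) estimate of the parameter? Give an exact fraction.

19/45

obs 1: x=1 → posterior Beta(13/3, 5/3)
obs 2: x=1 → posterior Beta(16/3, 5/3)
obs 3: x=0 → posterior Beta(16/3, 8/3)
obs 4: x=0 → posterior Beta(16/3, 11/3)
obs 5: x=0 → posterior Beta(16/3, 14/3)
obs 6: x=0 → posterior Beta(16/3, 17/3)
obs 7: x=0 → posterior Beta(16/3, 20/3)
obs 8: x=0 → posterior Beta(16/3, 23/3)
obs 9: x=0 → posterior Beta(16/3, 26/3)
obs 10: x=0 → posterior Beta(16/3, 29/3)
obs 11: x=1 → posterior Beta(19/3, 29/3)
obs 12: x=1 → posterior Beta(22/3, 29/3)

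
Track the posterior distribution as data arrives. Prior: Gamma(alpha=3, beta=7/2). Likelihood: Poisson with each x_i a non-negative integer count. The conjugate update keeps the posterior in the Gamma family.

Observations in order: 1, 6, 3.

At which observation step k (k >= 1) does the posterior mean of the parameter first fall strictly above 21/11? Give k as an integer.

obs 1: x=1 → posterior Gamma(4, 9/2)
obs 2: x=6 → posterior Gamma(10, 11/2)
obs 3: x=3 → posterior Gamma(13, 13/2)

k = 3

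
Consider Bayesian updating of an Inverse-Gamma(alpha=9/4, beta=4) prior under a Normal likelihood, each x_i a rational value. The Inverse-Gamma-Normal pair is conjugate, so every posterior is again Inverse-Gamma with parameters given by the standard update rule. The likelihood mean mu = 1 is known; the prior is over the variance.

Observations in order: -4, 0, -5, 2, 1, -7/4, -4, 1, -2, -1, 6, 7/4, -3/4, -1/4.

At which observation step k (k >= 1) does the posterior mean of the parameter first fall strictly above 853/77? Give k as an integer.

obs 1: x=-4 → posterior Inverse-Gamma(11/4, 33/2)
obs 2: x=0 → posterior Inverse-Gamma(13/4, 17)
obs 3: x=-5 → posterior Inverse-Gamma(15/4, 35)
obs 4: x=2 → posterior Inverse-Gamma(17/4, 71/2)
obs 5: x=1 → posterior Inverse-Gamma(19/4, 71/2)
obs 6: x=-7/4 → posterior Inverse-Gamma(21/4, 1257/32)
obs 7: x=-4 → posterior Inverse-Gamma(23/4, 1657/32)
obs 8: x=1 → posterior Inverse-Gamma(25/4, 1657/32)
obs 9: x=-2 → posterior Inverse-Gamma(27/4, 1801/32)
obs 10: x=-1 → posterior Inverse-Gamma(29/4, 1865/32)
obs 11: x=6 → posterior Inverse-Gamma(31/4, 2265/32)
obs 12: x=7/4 → posterior Inverse-Gamma(33/4, 1137/16)
obs 13: x=-3/4 → posterior Inverse-Gamma(35/4, 2323/32)
obs 14: x=-1/4 → posterior Inverse-Gamma(37/4, 587/8)

k = 3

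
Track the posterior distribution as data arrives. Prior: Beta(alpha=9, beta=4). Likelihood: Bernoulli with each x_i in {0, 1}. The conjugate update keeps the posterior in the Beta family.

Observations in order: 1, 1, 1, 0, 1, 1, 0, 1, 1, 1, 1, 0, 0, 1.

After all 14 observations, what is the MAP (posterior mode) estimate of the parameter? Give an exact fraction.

obs 1: x=1 → posterior Beta(10, 4)
obs 2: x=1 → posterior Beta(11, 4)
obs 3: x=1 → posterior Beta(12, 4)
obs 4: x=0 → posterior Beta(12, 5)
obs 5: x=1 → posterior Beta(13, 5)
obs 6: x=1 → posterior Beta(14, 5)
obs 7: x=0 → posterior Beta(14, 6)
obs 8: x=1 → posterior Beta(15, 6)
obs 9: x=1 → posterior Beta(16, 6)
obs 10: x=1 → posterior Beta(17, 6)
obs 11: x=1 → posterior Beta(18, 6)
obs 12: x=0 → posterior Beta(18, 7)
obs 13: x=0 → posterior Beta(18, 8)
obs 14: x=1 → posterior Beta(19, 8)

18/25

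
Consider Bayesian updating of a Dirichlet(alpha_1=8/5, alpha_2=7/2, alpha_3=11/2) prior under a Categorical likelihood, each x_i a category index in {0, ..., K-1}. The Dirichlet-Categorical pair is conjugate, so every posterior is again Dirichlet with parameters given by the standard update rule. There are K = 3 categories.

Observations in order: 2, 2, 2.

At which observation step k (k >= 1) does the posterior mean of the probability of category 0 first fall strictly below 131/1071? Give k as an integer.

obs 1: x=2 → posterior Dirichlet(8/5, 7/2, 13/2)
obs 2: x=2 → posterior Dirichlet(8/5, 7/2, 15/2)
obs 3: x=2 → posterior Dirichlet(8/5, 7/2, 17/2)

k = 3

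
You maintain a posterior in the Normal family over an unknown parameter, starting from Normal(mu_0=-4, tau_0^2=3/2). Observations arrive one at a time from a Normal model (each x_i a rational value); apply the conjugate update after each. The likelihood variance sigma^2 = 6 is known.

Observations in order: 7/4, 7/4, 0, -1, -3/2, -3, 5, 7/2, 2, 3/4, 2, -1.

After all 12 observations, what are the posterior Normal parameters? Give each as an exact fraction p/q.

obs 1: x=7/4 → posterior Normal(-57/20, 6/5)
obs 2: x=7/4 → posterior Normal(-25/12, 1)
obs 3: x=0 → posterior Normal(-25/14, 6/7)
obs 4: x=-1 → posterior Normal(-27/16, 3/4)
obs 5: x=-3/2 → posterior Normal(-5/3, 2/3)
obs 6: x=-3 → posterior Normal(-9/5, 3/5)
obs 7: x=5 → posterior Normal(-13/11, 6/11)
obs 8: x=7/2 → posterior Normal(-19/24, 1/2)
obs 9: x=2 → posterior Normal(-15/26, 6/13)
obs 10: x=3/4 → posterior Normal(-27/56, 3/7)
obs 11: x=2 → posterior Normal(-19/60, 2/5)
obs 12: x=-1 → posterior Normal(-23/64, 3/8)

mu_0=-23/64, tau_0^2=3/8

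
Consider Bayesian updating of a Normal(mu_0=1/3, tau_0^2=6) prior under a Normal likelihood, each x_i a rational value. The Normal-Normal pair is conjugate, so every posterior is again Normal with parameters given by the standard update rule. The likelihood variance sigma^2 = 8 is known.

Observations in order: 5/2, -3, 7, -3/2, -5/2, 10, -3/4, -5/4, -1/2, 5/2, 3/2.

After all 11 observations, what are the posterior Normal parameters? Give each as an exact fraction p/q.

obs 1: x=5/2 → posterior Normal(53/42, 24/7)
obs 2: x=-3 → posterior Normal(-1/60, 12/5)
obs 3: x=7 → posterior Normal(125/78, 24/13)
obs 4: x=-3/2 → posterior Normal(49/48, 3/2)
obs 5: x=-5/2 → posterior Normal(53/114, 24/19)
obs 6: x=10 → posterior Normal(233/132, 12/11)
obs 7: x=-3/4 → posterior Normal(439/300, 24/25)
obs 8: x=-5/4 → posterior Normal(197/168, 6/7)
obs 9: x=-1/2 → posterior Normal(94/93, 24/31)
obs 10: x=5/2 → posterior Normal(233/204, 12/17)
obs 11: x=3/2 → posterior Normal(130/111, 24/37)

mu_0=130/111, tau_0^2=24/37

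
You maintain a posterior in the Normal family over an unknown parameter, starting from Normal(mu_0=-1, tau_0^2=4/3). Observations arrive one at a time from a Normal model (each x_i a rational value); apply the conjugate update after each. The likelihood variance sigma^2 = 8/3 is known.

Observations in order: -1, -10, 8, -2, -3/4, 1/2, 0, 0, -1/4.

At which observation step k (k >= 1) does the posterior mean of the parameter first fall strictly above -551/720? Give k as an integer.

k = 8

obs 1: x=-1 → posterior Normal(-1, 8/9)
obs 2: x=-10 → posterior Normal(-13/4, 2/3)
obs 3: x=8 → posterior Normal(-1, 8/15)
obs 4: x=-2 → posterior Normal(-7/6, 4/9)
obs 5: x=-3/4 → posterior Normal(-31/28, 8/21)
obs 6: x=1/2 → posterior Normal(-29/32, 1/3)
obs 7: x=0 → posterior Normal(-29/36, 8/27)
obs 8: x=0 → posterior Normal(-29/40, 4/15)
obs 9: x=-1/4 → posterior Normal(-15/22, 8/33)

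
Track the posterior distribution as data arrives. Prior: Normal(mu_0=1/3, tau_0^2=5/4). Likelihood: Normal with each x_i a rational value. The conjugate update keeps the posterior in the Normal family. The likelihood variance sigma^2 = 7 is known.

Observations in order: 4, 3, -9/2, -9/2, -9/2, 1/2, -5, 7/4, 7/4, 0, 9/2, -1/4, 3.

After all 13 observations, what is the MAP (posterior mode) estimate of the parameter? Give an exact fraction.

97/1116

obs 1: x=4 → posterior Normal(8/9, 35/33)
obs 2: x=3 → posterior Normal(7/6, 35/38)
obs 3: x=-9/2 → posterior Normal(131/258, 35/43)
obs 4: x=-9/2 → posterior Normal(-1/72, 35/48)
obs 5: x=-9/2 → posterior Normal(-139/318, 35/53)
obs 6: x=1/2 → posterior Normal(-31/87, 35/58)
obs 7: x=-5 → posterior Normal(-137/189, 5/9)
obs 8: x=7/4 → posterior Normal(-443/816, 35/68)
obs 9: x=7/4 → posterior Normal(-169/438, 35/73)
obs 10: x=0 → posterior Normal(-13/36, 35/78)
obs 11: x=9/2 → posterior Normal(-17/249, 35/83)
obs 12: x=-1/4 → posterior Normal(-83/1056, 35/88)
obs 13: x=3 → posterior Normal(97/1116, 35/93)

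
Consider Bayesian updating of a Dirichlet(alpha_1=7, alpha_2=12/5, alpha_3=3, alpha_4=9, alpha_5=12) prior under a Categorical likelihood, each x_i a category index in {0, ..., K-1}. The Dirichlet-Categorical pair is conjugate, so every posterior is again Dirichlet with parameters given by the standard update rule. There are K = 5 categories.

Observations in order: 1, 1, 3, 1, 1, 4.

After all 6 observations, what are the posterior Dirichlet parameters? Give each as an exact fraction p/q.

alpha_1=7, alpha_2=32/5, alpha_3=3, alpha_4=10, alpha_5=13

obs 1: x=1 → posterior Dirichlet(7, 17/5, 3, 9, 12)
obs 2: x=1 → posterior Dirichlet(7, 22/5, 3, 9, 12)
obs 3: x=3 → posterior Dirichlet(7, 22/5, 3, 10, 12)
obs 4: x=1 → posterior Dirichlet(7, 27/5, 3, 10, 12)
obs 5: x=1 → posterior Dirichlet(7, 32/5, 3, 10, 12)
obs 6: x=4 → posterior Dirichlet(7, 32/5, 3, 10, 13)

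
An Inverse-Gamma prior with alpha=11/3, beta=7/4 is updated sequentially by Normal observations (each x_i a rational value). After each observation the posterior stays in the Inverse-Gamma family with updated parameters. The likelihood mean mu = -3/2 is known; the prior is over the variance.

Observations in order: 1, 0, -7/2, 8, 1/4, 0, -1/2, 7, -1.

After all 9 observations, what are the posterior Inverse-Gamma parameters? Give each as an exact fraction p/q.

alpha=49/6, beta=2961/32

obs 1: x=1 → posterior Inverse-Gamma(25/6, 39/8)
obs 2: x=0 → posterior Inverse-Gamma(14/3, 6)
obs 3: x=-7/2 → posterior Inverse-Gamma(31/6, 8)
obs 4: x=8 → posterior Inverse-Gamma(17/3, 425/8)
obs 5: x=1/4 → posterior Inverse-Gamma(37/6, 1749/32)
obs 6: x=0 → posterior Inverse-Gamma(20/3, 1785/32)
obs 7: x=-1/2 → posterior Inverse-Gamma(43/6, 1801/32)
obs 8: x=7 → posterior Inverse-Gamma(23/3, 2957/32)
obs 9: x=-1 → posterior Inverse-Gamma(49/6, 2961/32)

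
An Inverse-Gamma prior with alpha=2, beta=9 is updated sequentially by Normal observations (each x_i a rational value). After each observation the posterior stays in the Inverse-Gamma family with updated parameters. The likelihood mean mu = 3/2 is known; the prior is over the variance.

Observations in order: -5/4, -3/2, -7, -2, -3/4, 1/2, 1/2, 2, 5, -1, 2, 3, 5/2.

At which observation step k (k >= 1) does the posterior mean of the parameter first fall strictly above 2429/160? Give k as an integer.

k = 3

obs 1: x=-5/4 → posterior Inverse-Gamma(5/2, 409/32)
obs 2: x=-3/2 → posterior Inverse-Gamma(3, 553/32)
obs 3: x=-7 → posterior Inverse-Gamma(7/2, 1709/32)
obs 4: x=-2 → posterior Inverse-Gamma(4, 1905/32)
obs 5: x=-3/4 → posterior Inverse-Gamma(9/2, 993/16)
obs 6: x=1/2 → posterior Inverse-Gamma(5, 1001/16)
obs 7: x=1/2 → posterior Inverse-Gamma(11/2, 1009/16)
obs 8: x=2 → posterior Inverse-Gamma(6, 1011/16)
obs 9: x=5 → posterior Inverse-Gamma(13/2, 1109/16)
obs 10: x=-1 → posterior Inverse-Gamma(7, 1159/16)
obs 11: x=2 → posterior Inverse-Gamma(15/2, 1161/16)
obs 12: x=3 → posterior Inverse-Gamma(8, 1179/16)
obs 13: x=5/2 → posterior Inverse-Gamma(17/2, 1187/16)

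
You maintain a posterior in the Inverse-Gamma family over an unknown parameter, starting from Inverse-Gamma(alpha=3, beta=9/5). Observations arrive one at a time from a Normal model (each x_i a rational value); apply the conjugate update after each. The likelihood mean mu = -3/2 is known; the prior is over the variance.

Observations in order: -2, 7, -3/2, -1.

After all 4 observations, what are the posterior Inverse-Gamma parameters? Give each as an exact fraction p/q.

alpha=5, beta=1527/40

obs 1: x=-2 → posterior Inverse-Gamma(7/2, 77/40)
obs 2: x=7 → posterior Inverse-Gamma(4, 761/20)
obs 3: x=-3/2 → posterior Inverse-Gamma(9/2, 761/20)
obs 4: x=-1 → posterior Inverse-Gamma(5, 1527/40)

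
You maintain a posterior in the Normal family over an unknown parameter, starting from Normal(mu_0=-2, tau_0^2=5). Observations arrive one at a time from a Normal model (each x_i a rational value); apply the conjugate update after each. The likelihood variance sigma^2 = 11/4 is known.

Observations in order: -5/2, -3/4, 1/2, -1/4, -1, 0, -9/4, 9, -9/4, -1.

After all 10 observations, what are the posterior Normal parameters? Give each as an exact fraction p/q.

mu_0=-32/211, tau_0^2=55/211

obs 1: x=-5/2 → posterior Normal(-72/31, 55/31)
obs 2: x=-3/4 → posterior Normal(-29/17, 55/51)
obs 3: x=1/2 → posterior Normal(-77/71, 55/71)
obs 4: x=-1/4 → posterior Normal(-82/91, 55/91)
obs 5: x=-1 → posterior Normal(-34/37, 55/111)
obs 6: x=0 → posterior Normal(-102/131, 55/131)
obs 7: x=-9/4 → posterior Normal(-147/151, 55/151)
obs 8: x=9 → posterior Normal(11/57, 55/171)
obs 9: x=-9/4 → posterior Normal(-12/191, 55/191)
obs 10: x=-1 → posterior Normal(-32/211, 55/211)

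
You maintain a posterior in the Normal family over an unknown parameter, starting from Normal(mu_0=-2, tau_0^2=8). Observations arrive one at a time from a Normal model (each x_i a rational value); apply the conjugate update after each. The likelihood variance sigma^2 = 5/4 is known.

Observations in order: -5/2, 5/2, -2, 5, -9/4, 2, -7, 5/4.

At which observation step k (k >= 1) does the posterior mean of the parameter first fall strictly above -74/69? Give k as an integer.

obs 1: x=-5/2 → posterior Normal(-90/37, 40/37)
obs 2: x=5/2 → posterior Normal(-10/69, 40/69)
obs 3: x=-2 → posterior Normal(-74/101, 40/101)
obs 4: x=5 → posterior Normal(86/133, 40/133)
obs 5: x=-9/4 → posterior Normal(14/165, 8/33)
obs 6: x=2 → posterior Normal(78/197, 40/197)
obs 7: x=-7 → posterior Normal(-146/229, 40/229)
obs 8: x=5/4 → posterior Normal(-106/261, 40/261)

k = 2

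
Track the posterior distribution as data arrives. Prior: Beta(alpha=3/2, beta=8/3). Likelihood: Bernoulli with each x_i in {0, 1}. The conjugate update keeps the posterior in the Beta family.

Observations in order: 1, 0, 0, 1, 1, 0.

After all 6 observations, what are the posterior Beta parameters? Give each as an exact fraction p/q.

obs 1: x=1 → posterior Beta(5/2, 8/3)
obs 2: x=0 → posterior Beta(5/2, 11/3)
obs 3: x=0 → posterior Beta(5/2, 14/3)
obs 4: x=1 → posterior Beta(7/2, 14/3)
obs 5: x=1 → posterior Beta(9/2, 14/3)
obs 6: x=0 → posterior Beta(9/2, 17/3)

alpha=9/2, beta=17/3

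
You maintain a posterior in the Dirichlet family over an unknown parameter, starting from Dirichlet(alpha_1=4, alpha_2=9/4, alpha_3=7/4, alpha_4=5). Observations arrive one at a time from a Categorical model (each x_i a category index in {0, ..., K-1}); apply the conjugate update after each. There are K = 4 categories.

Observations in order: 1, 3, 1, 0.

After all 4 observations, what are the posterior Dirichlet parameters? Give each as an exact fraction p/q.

alpha_1=5, alpha_2=17/4, alpha_3=7/4, alpha_4=6

obs 1: x=1 → posterior Dirichlet(4, 13/4, 7/4, 5)
obs 2: x=3 → posterior Dirichlet(4, 13/4, 7/4, 6)
obs 3: x=1 → posterior Dirichlet(4, 17/4, 7/4, 6)
obs 4: x=0 → posterior Dirichlet(5, 17/4, 7/4, 6)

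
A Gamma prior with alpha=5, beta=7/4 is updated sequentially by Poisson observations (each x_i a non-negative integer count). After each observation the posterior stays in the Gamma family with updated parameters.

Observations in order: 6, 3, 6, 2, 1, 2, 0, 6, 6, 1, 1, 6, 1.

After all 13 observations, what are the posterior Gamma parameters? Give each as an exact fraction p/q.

alpha=46, beta=59/4

obs 1: x=6 → posterior Gamma(11, 11/4)
obs 2: x=3 → posterior Gamma(14, 15/4)
obs 3: x=6 → posterior Gamma(20, 19/4)
obs 4: x=2 → posterior Gamma(22, 23/4)
obs 5: x=1 → posterior Gamma(23, 27/4)
obs 6: x=2 → posterior Gamma(25, 31/4)
obs 7: x=0 → posterior Gamma(25, 35/4)
obs 8: x=6 → posterior Gamma(31, 39/4)
obs 9: x=6 → posterior Gamma(37, 43/4)
obs 10: x=1 → posterior Gamma(38, 47/4)
obs 11: x=1 → posterior Gamma(39, 51/4)
obs 12: x=6 → posterior Gamma(45, 55/4)
obs 13: x=1 → posterior Gamma(46, 59/4)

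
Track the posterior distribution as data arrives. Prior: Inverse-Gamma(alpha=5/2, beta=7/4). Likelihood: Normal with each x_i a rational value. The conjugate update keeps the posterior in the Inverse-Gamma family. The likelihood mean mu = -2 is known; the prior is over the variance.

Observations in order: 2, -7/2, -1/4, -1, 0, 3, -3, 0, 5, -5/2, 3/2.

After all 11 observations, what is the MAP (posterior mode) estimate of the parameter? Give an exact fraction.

obs 1: x=2 → posterior Inverse-Gamma(3, 39/4)
obs 2: x=-7/2 → posterior Inverse-Gamma(7/2, 87/8)
obs 3: x=-1/4 → posterior Inverse-Gamma(4, 397/32)
obs 4: x=-1 → posterior Inverse-Gamma(9/2, 413/32)
obs 5: x=0 → posterior Inverse-Gamma(5, 477/32)
obs 6: x=3 → posterior Inverse-Gamma(11/2, 877/32)
obs 7: x=-3 → posterior Inverse-Gamma(6, 893/32)
obs 8: x=0 → posterior Inverse-Gamma(13/2, 957/32)
obs 9: x=5 → posterior Inverse-Gamma(7, 1741/32)
obs 10: x=-5/2 → posterior Inverse-Gamma(15/2, 1745/32)
obs 11: x=3/2 → posterior Inverse-Gamma(8, 1941/32)

647/96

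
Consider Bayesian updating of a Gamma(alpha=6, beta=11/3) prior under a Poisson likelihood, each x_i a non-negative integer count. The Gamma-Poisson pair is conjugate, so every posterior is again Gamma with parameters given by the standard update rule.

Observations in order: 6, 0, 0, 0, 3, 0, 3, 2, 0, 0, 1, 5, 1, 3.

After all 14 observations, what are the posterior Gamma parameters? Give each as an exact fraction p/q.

alpha=30, beta=53/3

obs 1: x=6 → posterior Gamma(12, 14/3)
obs 2: x=0 → posterior Gamma(12, 17/3)
obs 3: x=0 → posterior Gamma(12, 20/3)
obs 4: x=0 → posterior Gamma(12, 23/3)
obs 5: x=3 → posterior Gamma(15, 26/3)
obs 6: x=0 → posterior Gamma(15, 29/3)
obs 7: x=3 → posterior Gamma(18, 32/3)
obs 8: x=2 → posterior Gamma(20, 35/3)
obs 9: x=0 → posterior Gamma(20, 38/3)
obs 10: x=0 → posterior Gamma(20, 41/3)
obs 11: x=1 → posterior Gamma(21, 44/3)
obs 12: x=5 → posterior Gamma(26, 47/3)
obs 13: x=1 → posterior Gamma(27, 50/3)
obs 14: x=3 → posterior Gamma(30, 53/3)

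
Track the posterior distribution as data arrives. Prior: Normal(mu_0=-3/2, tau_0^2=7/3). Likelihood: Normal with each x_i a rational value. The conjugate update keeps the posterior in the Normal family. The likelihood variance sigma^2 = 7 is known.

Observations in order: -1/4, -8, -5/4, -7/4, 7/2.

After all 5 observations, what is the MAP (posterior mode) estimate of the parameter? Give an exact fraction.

-49/32

obs 1: x=-1/4 → posterior Normal(-19/16, 7/4)
obs 2: x=-8 → posterior Normal(-51/20, 7/5)
obs 3: x=-5/4 → posterior Normal(-7/3, 7/6)
obs 4: x=-7/4 → posterior Normal(-9/4, 1)
obs 5: x=7/2 → posterior Normal(-49/32, 7/8)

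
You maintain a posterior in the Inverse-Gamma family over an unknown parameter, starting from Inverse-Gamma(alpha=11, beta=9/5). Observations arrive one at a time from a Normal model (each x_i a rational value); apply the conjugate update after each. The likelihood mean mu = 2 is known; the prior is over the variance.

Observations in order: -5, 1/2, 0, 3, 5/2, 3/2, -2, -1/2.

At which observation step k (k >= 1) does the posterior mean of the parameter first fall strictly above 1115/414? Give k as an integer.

obs 1: x=-5 → posterior Inverse-Gamma(23/2, 263/10)
obs 2: x=1/2 → posterior Inverse-Gamma(12, 1097/40)
obs 3: x=0 → posterior Inverse-Gamma(25/2, 1177/40)
obs 4: x=3 → posterior Inverse-Gamma(13, 1197/40)
obs 5: x=5/2 → posterior Inverse-Gamma(27/2, 601/20)
obs 6: x=3/2 → posterior Inverse-Gamma(14, 1207/40)
obs 7: x=-2 → posterior Inverse-Gamma(29/2, 1527/40)
obs 8: x=-1/2 → posterior Inverse-Gamma(15, 413/10)

k = 7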